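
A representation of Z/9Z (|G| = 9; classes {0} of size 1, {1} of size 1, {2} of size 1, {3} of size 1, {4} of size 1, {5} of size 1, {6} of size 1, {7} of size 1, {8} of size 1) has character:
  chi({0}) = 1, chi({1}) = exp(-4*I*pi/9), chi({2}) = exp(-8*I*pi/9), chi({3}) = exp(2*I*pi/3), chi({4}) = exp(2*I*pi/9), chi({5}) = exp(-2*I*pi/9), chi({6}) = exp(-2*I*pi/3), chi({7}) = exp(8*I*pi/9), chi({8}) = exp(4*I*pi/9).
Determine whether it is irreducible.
Irreducible: <chi, chi> = 1.

Why: <chi, chi> = (1/|G|) sum_C |C| * |chi(C)|^2 = (1/9)[1*|1|^2 + 1*|exp(-4*I*pi/9)|^2 + 1*|exp(-8*I*pi/9)|^2 + 1*|exp(2*I*pi/3)|^2 + 1*|exp(2*I*pi/9)|^2 + 1*|exp(-2*I*pi/9)|^2 + 1*|exp(-2*I*pi/3)|^2 + 1*|exp(8*I*pi/9)|^2 + 1*|exp(4*I*pi/9)|^2]
  = (1/9)[(1) + (1) + (1) + (1) + (1) + (1) + (1) + (1) + (1)] = 9/9 = 1.
(Exp terms are combined using exp(i*s)*conj(exp(i*t)) = exp(i*(s-t)), and sums of them are collapsed using the identity that for every m > 1 the m distinct m-th roots of unity sum to 0, e.g. 1 + exp(2*I*pi/3) + exp(-2*I*pi/3) = 0.)
A character is irreducible iff <chi, chi> = 1, so this representation is irreducible.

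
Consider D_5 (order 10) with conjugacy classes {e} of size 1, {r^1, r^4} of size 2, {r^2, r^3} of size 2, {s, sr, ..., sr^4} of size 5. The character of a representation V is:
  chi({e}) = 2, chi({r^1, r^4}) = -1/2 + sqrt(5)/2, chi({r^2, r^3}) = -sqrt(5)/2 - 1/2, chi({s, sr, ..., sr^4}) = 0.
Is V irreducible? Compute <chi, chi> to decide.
Irreducible: <chi, chi> = 1.

Explanation: <chi, chi> = (1/|G|) sum_C |C| * |chi(C)|^2 = (1/10)[1*|2|^2 + 2*|-1/2 + sqrt(5)/2|^2 + 2*|-sqrt(5)/2 - 1/2|^2 + 5*|0|^2]
  = (1/10)[(4) + (3 - sqrt(5)) + (sqrt(5) + 3) + (0)] = 10/10 = 1.
A character is irreducible iff <chi, chi> = 1, so this representation is irreducible.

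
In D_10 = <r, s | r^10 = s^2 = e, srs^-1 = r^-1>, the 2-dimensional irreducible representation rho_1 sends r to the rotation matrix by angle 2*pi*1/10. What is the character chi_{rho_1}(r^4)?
chi_{rho_1}(r^4) = 2*cos(2*pi*1*4/10) = -sqrt(5)/2 - 1/2

Details: rho_1(r^4) is rotation by angle 2*pi*1*4/10, whose trace is 2*cos(2*pi*1*4/10) = -sqrt(5)/2 - 1/2.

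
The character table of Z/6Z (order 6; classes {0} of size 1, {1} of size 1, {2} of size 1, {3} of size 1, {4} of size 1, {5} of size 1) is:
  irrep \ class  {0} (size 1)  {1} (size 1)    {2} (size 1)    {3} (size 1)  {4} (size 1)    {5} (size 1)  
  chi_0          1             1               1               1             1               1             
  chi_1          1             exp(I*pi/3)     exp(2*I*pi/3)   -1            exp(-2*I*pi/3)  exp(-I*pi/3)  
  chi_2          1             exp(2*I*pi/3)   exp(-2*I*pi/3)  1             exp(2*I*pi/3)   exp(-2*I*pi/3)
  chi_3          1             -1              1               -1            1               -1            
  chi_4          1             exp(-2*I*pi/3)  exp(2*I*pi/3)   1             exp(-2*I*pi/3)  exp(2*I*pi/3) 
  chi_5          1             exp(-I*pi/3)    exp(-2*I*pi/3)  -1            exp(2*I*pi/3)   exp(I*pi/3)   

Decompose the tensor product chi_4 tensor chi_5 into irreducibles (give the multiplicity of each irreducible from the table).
chi_4 tensor chi_5 = chi_3 (all other irreducibles have multiplicity 0).

Derivation: The character of a tensor product is the pointwise product (chi_4 * chi_5)(C) = chi_4(C) * chi_5(C):
  {0}: (1)*(1), {1}: (exp(-2*I*pi/3))*(exp(-I*pi/3)), {2}: (exp(2*I*pi/3))*(exp(-2*I*pi/3)), {3}: (1)*(-1), {4}: (exp(-2*I*pi/3))*(exp(2*I*pi/3)), {5}: (exp(2*I*pi/3))*(exp(I*pi/3))
so (chi_4 * chi_5) takes values
  {0} -> 1, {1} -> -1, {2} -> 1, {3} -> -1, {4} -> 1, {5} -> -1.
Now take the inner product of this character with each irreducible chi from the table, <chi_4*chi_5, chi> = (1/6) sum_C |C| (chi_4*chi_5)(C) conj(chi(C)):
  <chi_4*chi_5, chi_0> = (1/6)[1*(1)*conj(1) + 1*(-1)*conj(1) + 1*(1)*conj(1) + 1*(-1)*conj(1) + 1*(1)*conj(1) + 1*(-1)*conj(1)]
      = (1/6)[(1) + (-1) + (1) + (-1) + (1) + (-1)] = 0/6 = 0
  <chi_4*chi_5, chi_1> = (1/6)[1*(1)*conj(1) + 1*(-1)*conj(exp(I*pi/3)) + 1*(1)*conj(exp(2*I*pi/3)) + 1*(-1)*conj(-1) + 1*(1)*conj(exp(-2*I*pi/3)) + 1*(-1)*conj(exp(-I*pi/3))]
      = (1/6)[(1) + (-exp(-I*pi/3)) + (exp(-2*I*pi/3)) + (1) + (exp(2*I*pi/3)) + (-exp(I*pi/3))] = 0/6 = 0
  <chi_4*chi_5, chi_2> = (1/6)[1*(1)*conj(1) + 1*(-1)*conj(exp(2*I*pi/3)) + 1*(1)*conj(exp(-2*I*pi/3)) + 1*(-1)*conj(1) + 1*(1)*conj(exp(2*I*pi/3)) + 1*(-1)*conj(exp(-2*I*pi/3))]
      = (1/6)[(1) + (-exp(-2*I*pi/3)) + (exp(2*I*pi/3)) + (-1) + (exp(-2*I*pi/3)) + (-exp(2*I*pi/3))] = 0/6 = 0
  <chi_4*chi_5, chi_3> = (1/6)[1*(1)*conj(1) + 1*(-1)*conj(-1) + 1*(1)*conj(1) + 1*(-1)*conj(-1) + 1*(1)*conj(1) + 1*(-1)*conj(-1)]
      = (1/6)[(1) + (1) + (1) + (1) + (1) + (1)] = 6/6 = 1
  <chi_4*chi_5, chi_4> = (1/6)[1*(1)*conj(1) + 1*(-1)*conj(exp(-2*I*pi/3)) + 1*(1)*conj(exp(2*I*pi/3)) + 1*(-1)*conj(1) + 1*(1)*conj(exp(-2*I*pi/3)) + 1*(-1)*conj(exp(2*I*pi/3))]
      = (1/6)[(1) + (-exp(2*I*pi/3)) + (exp(-2*I*pi/3)) + (-1) + (exp(2*I*pi/3)) + (-exp(-2*I*pi/3))] = 0/6 = 0
  <chi_4*chi_5, chi_5> = (1/6)[1*(1)*conj(1) + 1*(-1)*conj(exp(-I*pi/3)) + 1*(1)*conj(exp(-2*I*pi/3)) + 1*(-1)*conj(-1) + 1*(1)*conj(exp(2*I*pi/3)) + 1*(-1)*conj(exp(I*pi/3))]
      = (1/6)[(1) + (-exp(I*pi/3)) + (exp(2*I*pi/3)) + (1) + (exp(-2*I*pi/3)) + (-exp(-I*pi/3))] = 0/6 = 0
(Exp terms are combined using exp(i*s)*conj(exp(i*t)) = exp(i*(s-t)), and sums of them are collapsed using the identity that for every m > 1 the m distinct m-th roots of unity sum to 0, e.g. 1 + exp(2*I*pi/3) + exp(-2*I*pi/3) = 0.)
Hence the multiplicities are chi_3: 1. Dimension check: dim(chi_4)*dim(chi_5) = 1*1 = 1 and sum (mult * dim) = 1*1 = 1.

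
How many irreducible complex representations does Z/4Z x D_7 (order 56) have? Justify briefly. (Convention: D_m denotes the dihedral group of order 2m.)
20

Why: The number of irreducible complex representations of a finite group equals its number of conjugacy classes. For a direct product, #classes(G x H) = #classes(G) * #classes(H). Z/4Z has 4 classes (abelian), D_7 has 5 classes, so 4 * 5 = 20, so Z/4Z x D_7 (order 56) has exactly 20 irreducible complex representations.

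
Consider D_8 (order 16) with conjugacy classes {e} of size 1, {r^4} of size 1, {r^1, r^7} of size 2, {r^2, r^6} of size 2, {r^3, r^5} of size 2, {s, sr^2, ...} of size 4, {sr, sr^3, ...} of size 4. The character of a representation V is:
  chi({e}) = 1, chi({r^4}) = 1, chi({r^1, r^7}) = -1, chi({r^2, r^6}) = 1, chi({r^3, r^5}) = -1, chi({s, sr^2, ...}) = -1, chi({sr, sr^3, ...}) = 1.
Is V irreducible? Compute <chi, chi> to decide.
Irreducible: <chi, chi> = 1.

Details: <chi, chi> = (1/|G|) sum_C |C| * |chi(C)|^2 = (1/16)[1*|1|^2 + 1*|1|^2 + 2*|-1|^2 + 2*|1|^2 + 2*|-1|^2 + 4*|-1|^2 + 4*|1|^2]
  = (1/16)[(1) + (1) + (2) + (2) + (2) + (4) + (4)] = 16/16 = 1.
A character is irreducible iff <chi, chi> = 1, so this representation is irreducible.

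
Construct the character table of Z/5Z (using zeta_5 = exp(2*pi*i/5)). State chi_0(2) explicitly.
Character table of Z/5Z (irreps indexed chi_0,...,chi_4 with chi_k(m) = zeta_5^(k*m), zeta_5 = exp(2*pi*i/5)):
  irrep \ class  {0} (size 1)  {1} (size 1)    {2} (size 1)    {3} (size 1)    {4} (size 1)  
  chi_0          1             1               1               1               1             
  chi_1          1             exp(2*I*pi/5)   exp(4*I*pi/5)   exp(-4*I*pi/5)  exp(-2*I*pi/5)
  chi_2          1             exp(4*I*pi/5)   exp(-2*I*pi/5)  exp(2*I*pi/5)   exp(-4*I*pi/5)
  chi_3          1             exp(-4*I*pi/5)  exp(2*I*pi/5)   exp(-2*I*pi/5)  exp(4*I*pi/5) 
  chi_4          1             exp(-2*I*pi/5)  exp(-4*I*pi/5)  exp(4*I*pi/5)   exp(2*I*pi/5) 

Spot check: chi_0(2) = zeta_5^(0*2) = zeta_5^0 = 1.

Solution. Z/5Z is abelian, so all 5 irreducible complex representations are 1-dimensional. They are given by chi_k(m) = zeta_5^(k*m) for k = 0,...,4. Row orthogonality: sum_m chi_k(m) conj(chi_l(m)) = 5 * [k = l].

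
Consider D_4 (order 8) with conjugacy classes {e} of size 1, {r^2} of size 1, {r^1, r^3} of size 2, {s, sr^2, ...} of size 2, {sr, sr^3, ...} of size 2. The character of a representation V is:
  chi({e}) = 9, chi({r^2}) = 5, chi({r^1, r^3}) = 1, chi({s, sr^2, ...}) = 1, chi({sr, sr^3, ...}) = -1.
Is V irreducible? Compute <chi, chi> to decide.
Not irreducible (reducible): <chi, chi> = 14 > 1.

Proof sketch: <chi, chi> = (1/|G|) sum_C |C| * |chi(C)|^2 = (1/8)[1*|9|^2 + 1*|5|^2 + 2*|1|^2 + 2*|1|^2 + 2*|-1|^2]
  = (1/8)[(81) + (25) + (2) + (2) + (2)] = 112/8 = 14.
A character is irreducible iff <chi, chi> = 1, so this representation is reducible.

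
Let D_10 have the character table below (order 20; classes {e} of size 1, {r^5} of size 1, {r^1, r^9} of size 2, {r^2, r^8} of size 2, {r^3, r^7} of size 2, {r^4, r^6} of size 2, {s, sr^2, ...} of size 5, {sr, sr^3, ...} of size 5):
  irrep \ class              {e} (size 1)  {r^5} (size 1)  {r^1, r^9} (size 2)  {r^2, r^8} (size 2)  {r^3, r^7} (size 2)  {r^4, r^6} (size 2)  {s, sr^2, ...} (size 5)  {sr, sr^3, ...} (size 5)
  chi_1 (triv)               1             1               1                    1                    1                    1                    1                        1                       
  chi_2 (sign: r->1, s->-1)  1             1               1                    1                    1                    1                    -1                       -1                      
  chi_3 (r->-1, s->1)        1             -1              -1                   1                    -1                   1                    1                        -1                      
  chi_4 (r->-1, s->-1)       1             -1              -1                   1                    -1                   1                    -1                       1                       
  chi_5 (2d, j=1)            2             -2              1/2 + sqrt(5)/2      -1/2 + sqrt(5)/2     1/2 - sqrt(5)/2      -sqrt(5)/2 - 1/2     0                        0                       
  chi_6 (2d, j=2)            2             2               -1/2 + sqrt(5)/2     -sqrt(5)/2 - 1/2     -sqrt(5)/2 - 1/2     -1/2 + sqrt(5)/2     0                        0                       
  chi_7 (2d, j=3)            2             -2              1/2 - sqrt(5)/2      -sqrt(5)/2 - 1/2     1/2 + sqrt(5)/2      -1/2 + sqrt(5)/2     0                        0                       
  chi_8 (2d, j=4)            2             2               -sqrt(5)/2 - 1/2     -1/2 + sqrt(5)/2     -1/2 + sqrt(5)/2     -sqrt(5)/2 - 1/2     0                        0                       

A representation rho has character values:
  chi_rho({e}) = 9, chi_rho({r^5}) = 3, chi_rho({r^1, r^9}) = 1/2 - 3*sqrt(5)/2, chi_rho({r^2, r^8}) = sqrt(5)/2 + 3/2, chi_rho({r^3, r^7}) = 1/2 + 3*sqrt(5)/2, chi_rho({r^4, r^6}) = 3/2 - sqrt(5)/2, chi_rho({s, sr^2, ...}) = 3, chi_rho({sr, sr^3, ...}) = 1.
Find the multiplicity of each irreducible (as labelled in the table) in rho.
Multiplicities: chi_1: 2, chi_2: 0, chi_3: 1, chi_4: 0, chi_5: 0, chi_6: 0, chi_7: 1, chi_8: 2.

Derivation: Use <chi_rho, chi> = (1/|G|) sum_C |C| * chi_rho(C) * conj(chi(C)) with |G| = 20 for each irreducible chi in the table:
  <chi_rho, chi_1> = (1/20)[1*(9)*conj(1) + 1*(3)*conj(1) + 2*(1/2 - 3*sqrt(5)/2)*conj(1) + 2*(sqrt(5)/2 + 3/2)*conj(1) + 2*(1/2 + 3*sqrt(5)/2)*conj(1) + 2*(3/2 - sqrt(5)/2)*conj(1) + 5*(3)*conj(1) + 5*(1)*conj(1)]
      = (1/20)[(9) + (3) + (1 - 3*sqrt(5)) + (sqrt(5) + 3) + (1 + 3*sqrt(5)) + (3 - sqrt(5)) + (15) + (5)] = 40/20 = 2
  <chi_rho, chi_2> = (1/20)[1*(9)*conj(1) + 1*(3)*conj(1) + 2*(1/2 - 3*sqrt(5)/2)*conj(1) + 2*(sqrt(5)/2 + 3/2)*conj(1) + 2*(1/2 + 3*sqrt(5)/2)*conj(1) + 2*(3/2 - sqrt(5)/2)*conj(1) + 5*(3)*conj(-1) + 5*(1)*conj(-1)]
      = (1/20)[(9) + (3) + (1 - 3*sqrt(5)) + (sqrt(5) + 3) + (1 + 3*sqrt(5)) + (3 - sqrt(5)) + (-15) + (-5)] = 0/20 = 0
  <chi_rho, chi_3> = (1/20)[1*(9)*conj(1) + 1*(3)*conj(-1) + 2*(1/2 - 3*sqrt(5)/2)*conj(-1) + 2*(sqrt(5)/2 + 3/2)*conj(1) + 2*(1/2 + 3*sqrt(5)/2)*conj(-1) + 2*(3/2 - sqrt(5)/2)*conj(1) + 5*(3)*conj(1) + 5*(1)*conj(-1)]
      = (1/20)[(9) + (-3) + (-1 + 3*sqrt(5)) + (sqrt(5) + 3) + (-3*sqrt(5) - 1) + (3 - sqrt(5)) + (15) + (-5)] = 20/20 = 1
  <chi_rho, chi_4> = (1/20)[1*(9)*conj(1) + 1*(3)*conj(-1) + 2*(1/2 - 3*sqrt(5)/2)*conj(-1) + 2*(sqrt(5)/2 + 3/2)*conj(1) + 2*(1/2 + 3*sqrt(5)/2)*conj(-1) + 2*(3/2 - sqrt(5)/2)*conj(1) + 5*(3)*conj(-1) + 5*(1)*conj(1)]
      = (1/20)[(9) + (-3) + (-1 + 3*sqrt(5)) + (sqrt(5) + 3) + (-3*sqrt(5) - 1) + (3 - sqrt(5)) + (-15) + (5)] = 0/20 = 0
  <chi_rho, chi_5> = (1/20)[1*(9)*conj(2) + 1*(3)*conj(-2) + 2*(1/2 - 3*sqrt(5)/2)*conj(1/2 + sqrt(5)/2) + 2*(sqrt(5)/2 + 3/2)*conj(-1/2 + sqrt(5)/2) + 2*(1/2 + 3*sqrt(5)/2)*conj(1/2 - sqrt(5)/2) + 2*(3/2 - sqrt(5)/2)*conj(-sqrt(5)/2 - 1/2) + 5*(3)*conj(0) + 5*(1)*conj(0)]
      = (1/20)[(18) + (-6) + (-7 - sqrt(5)) + (1 + sqrt(5)) + (-7 + sqrt(5)) + (1 - sqrt(5)) + (0) + (0)] = 0/20 = 0
  <chi_rho, chi_6> = (1/20)[1*(9)*conj(2) + 1*(3)*conj(2) + 2*(1/2 - 3*sqrt(5)/2)*conj(-1/2 + sqrt(5)/2) + 2*(sqrt(5)/2 + 3/2)*conj(-sqrt(5)/2 - 1/2) + 2*(1/2 + 3*sqrt(5)/2)*conj(-sqrt(5)/2 - 1/2) + 2*(3/2 - sqrt(5)/2)*conj(-1/2 + sqrt(5)/2) + 5*(3)*conj(0) + 5*(1)*conj(0)]
      = (1/20)[(18) + (6) + (-8 + 2*sqrt(5)) + (-2*sqrt(5) - 4) + (-8 - 2*sqrt(5)) + (-4 + 2*sqrt(5)) + (0) + (0)] = 0/20 = 0
  <chi_rho, chi_7> = (1/20)[1*(9)*conj(2) + 1*(3)*conj(-2) + 2*(1/2 - 3*sqrt(5)/2)*conj(1/2 - sqrt(5)/2) + 2*(sqrt(5)/2 + 3/2)*conj(-sqrt(5)/2 - 1/2) + 2*(1/2 + 3*sqrt(5)/2)*conj(1/2 + sqrt(5)/2) + 2*(3/2 - sqrt(5)/2)*conj(-1/2 + sqrt(5)/2) + 5*(3)*conj(0) + 5*(1)*conj(0)]
      = (1/20)[(18) + (-6) + (8 - 2*sqrt(5)) + (-2*sqrt(5) - 4) + (2*sqrt(5) + 8) + (-4 + 2*sqrt(5)) + (0) + (0)] = 20/20 = 1
  <chi_rho, chi_8> = (1/20)[1*(9)*conj(2) + 1*(3)*conj(2) + 2*(1/2 - 3*sqrt(5)/2)*conj(-sqrt(5)/2 - 1/2) + 2*(sqrt(5)/2 + 3/2)*conj(-1/2 + sqrt(5)/2) + 2*(1/2 + 3*sqrt(5)/2)*conj(-1/2 + sqrt(5)/2) + 2*(3/2 - sqrt(5)/2)*conj(-sqrt(5)/2 - 1/2) + 5*(3)*conj(0) + 5*(1)*conj(0)]
      = (1/20)[(18) + (6) + (sqrt(5) + 7) + (1 + sqrt(5)) + (7 - sqrt(5)) + (1 - sqrt(5)) + (0) + (0)] = 40/20 = 2
Dimension check: dim(rho) = sum (mult * dim) = 2*1 + 0*1 + 1*1 + 0*1 + 0*2 + 0*2 + 1*2 + 2*2 = 9 = chi_rho(e) = 9.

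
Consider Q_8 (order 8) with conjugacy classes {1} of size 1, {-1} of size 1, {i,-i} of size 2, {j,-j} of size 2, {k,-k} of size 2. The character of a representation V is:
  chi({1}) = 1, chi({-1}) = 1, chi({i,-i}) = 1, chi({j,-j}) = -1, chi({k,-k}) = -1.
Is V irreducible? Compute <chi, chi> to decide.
Irreducible: <chi, chi> = 1.

Justification: <chi, chi> = (1/|G|) sum_C |C| * |chi(C)|^2 = (1/8)[1*|1|^2 + 1*|1|^2 + 2*|1|^2 + 2*|-1|^2 + 2*|-1|^2]
  = (1/8)[(1) + (1) + (2) + (2) + (2)] = 8/8 = 1.
A character is irreducible iff <chi, chi> = 1, so this representation is irreducible.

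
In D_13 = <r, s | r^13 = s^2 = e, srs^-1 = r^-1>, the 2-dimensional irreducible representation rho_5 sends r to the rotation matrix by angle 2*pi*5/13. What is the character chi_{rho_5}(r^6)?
chi_{rho_5}(r^6) = 2*cos(2*pi*5*6/13) = -2*cos(5*pi/13)

Reasoning: rho_5(r^6) is rotation by angle 2*pi*5*6/13, whose trace is 2*cos(2*pi*5*6/13) = -2*cos(5*pi/13).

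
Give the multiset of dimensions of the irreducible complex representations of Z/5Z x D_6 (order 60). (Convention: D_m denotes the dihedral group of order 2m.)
Dimensions: 1, 1, 1, 1, 1, 1, 1, 1, 1, 1, 1, 1, 1, 1, 1, 1, 1, 1, 1, 1, 2, 2, 2, 2, 2, 2, 2, 2, 2, 2

Justification: There are 30 irreducibles (= number of conjugacy classes). Their dimensions d_i satisfy sum d_i^2 = |G| = 60: 1 + 1 + 1 + 1 + 1 + 1 + 1 + 1 + 1 + 1 + 1 + 1 + 1 + 1 + 1 + 1 + 1 + 1 + 1 + 1 + 4 + 4 + 4 + 4 + 4 + 4 + 4 + 4 + 4 + 4 = 60. (For the product with Z/5Z: each of the 5 1-dim characters of Z/5Z tensors with each irrep of D_6, giving 5 copies of each D_6-dimension.)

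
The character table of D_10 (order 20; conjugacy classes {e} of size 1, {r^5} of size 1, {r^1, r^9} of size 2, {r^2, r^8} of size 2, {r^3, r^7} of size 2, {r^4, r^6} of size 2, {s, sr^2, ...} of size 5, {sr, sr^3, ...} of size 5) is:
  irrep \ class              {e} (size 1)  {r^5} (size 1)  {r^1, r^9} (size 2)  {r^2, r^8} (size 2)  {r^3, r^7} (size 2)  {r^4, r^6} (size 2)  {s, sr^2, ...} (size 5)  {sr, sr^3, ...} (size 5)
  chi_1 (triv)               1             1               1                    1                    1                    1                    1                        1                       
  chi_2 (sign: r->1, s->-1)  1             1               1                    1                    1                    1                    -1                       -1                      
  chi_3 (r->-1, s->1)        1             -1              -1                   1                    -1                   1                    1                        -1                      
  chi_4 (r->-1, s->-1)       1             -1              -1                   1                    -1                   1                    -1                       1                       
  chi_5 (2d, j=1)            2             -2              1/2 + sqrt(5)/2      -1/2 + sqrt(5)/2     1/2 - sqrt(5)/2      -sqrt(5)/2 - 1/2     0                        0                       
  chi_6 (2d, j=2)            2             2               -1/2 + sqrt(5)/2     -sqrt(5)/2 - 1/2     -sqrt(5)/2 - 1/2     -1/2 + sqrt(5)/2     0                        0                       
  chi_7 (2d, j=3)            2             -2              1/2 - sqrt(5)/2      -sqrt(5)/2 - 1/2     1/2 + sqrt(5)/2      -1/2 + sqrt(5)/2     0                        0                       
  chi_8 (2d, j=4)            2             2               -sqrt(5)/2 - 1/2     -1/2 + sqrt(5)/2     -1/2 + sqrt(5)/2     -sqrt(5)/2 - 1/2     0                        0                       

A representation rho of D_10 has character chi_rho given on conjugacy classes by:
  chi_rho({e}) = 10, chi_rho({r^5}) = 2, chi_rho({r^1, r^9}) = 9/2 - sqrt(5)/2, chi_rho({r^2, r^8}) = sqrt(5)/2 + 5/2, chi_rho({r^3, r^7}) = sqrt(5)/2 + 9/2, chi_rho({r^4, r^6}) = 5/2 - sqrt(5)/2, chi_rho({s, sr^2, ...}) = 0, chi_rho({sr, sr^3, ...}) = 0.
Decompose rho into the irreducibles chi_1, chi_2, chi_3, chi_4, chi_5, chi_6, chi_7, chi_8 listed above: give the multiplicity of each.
Multiplicities: chi_1: 2, chi_2: 2, chi_3: 0, chi_4: 0, chi_5: 1, chi_6: 0, chi_7: 1, chi_8: 1.

Reasoning: Use <chi_rho, chi> = (1/|G|) sum_C |C| * chi_rho(C) * conj(chi(C)) with |G| = 20 for each irreducible chi in the table:
  <chi_rho, chi_1> = (1/20)[1*(10)*conj(1) + 1*(2)*conj(1) + 2*(9/2 - sqrt(5)/2)*conj(1) + 2*(sqrt(5)/2 + 5/2)*conj(1) + 2*(sqrt(5)/2 + 9/2)*conj(1) + 2*(5/2 - sqrt(5)/2)*conj(1) + 5*(0)*conj(1) + 5*(0)*conj(1)]
      = (1/20)[(10) + (2) + (9 - sqrt(5)) + (sqrt(5) + 5) + (sqrt(5) + 9) + (5 - sqrt(5)) + (0) + (0)] = 40/20 = 2
  <chi_rho, chi_2> = (1/20)[1*(10)*conj(1) + 1*(2)*conj(1) + 2*(9/2 - sqrt(5)/2)*conj(1) + 2*(sqrt(5)/2 + 5/2)*conj(1) + 2*(sqrt(5)/2 + 9/2)*conj(1) + 2*(5/2 - sqrt(5)/2)*conj(1) + 5*(0)*conj(-1) + 5*(0)*conj(-1)]
      = (1/20)[(10) + (2) + (9 - sqrt(5)) + (sqrt(5) + 5) + (sqrt(5) + 9) + (5 - sqrt(5)) + (0) + (0)] = 40/20 = 2
  <chi_rho, chi_3> = (1/20)[1*(10)*conj(1) + 1*(2)*conj(-1) + 2*(9/2 - sqrt(5)/2)*conj(-1) + 2*(sqrt(5)/2 + 5/2)*conj(1) + 2*(sqrt(5)/2 + 9/2)*conj(-1) + 2*(5/2 - sqrt(5)/2)*conj(1) + 5*(0)*conj(1) + 5*(0)*conj(-1)]
      = (1/20)[(10) + (-2) + (-9 + sqrt(5)) + (sqrt(5) + 5) + (-9 - sqrt(5)) + (5 - sqrt(5)) + (0) + (0)] = 0/20 = 0
  <chi_rho, chi_4> = (1/20)[1*(10)*conj(1) + 1*(2)*conj(-1) + 2*(9/2 - sqrt(5)/2)*conj(-1) + 2*(sqrt(5)/2 + 5/2)*conj(1) + 2*(sqrt(5)/2 + 9/2)*conj(-1) + 2*(5/2 - sqrt(5)/2)*conj(1) + 5*(0)*conj(-1) + 5*(0)*conj(1)]
      = (1/20)[(10) + (-2) + (-9 + sqrt(5)) + (sqrt(5) + 5) + (-9 - sqrt(5)) + (5 - sqrt(5)) + (0) + (0)] = 0/20 = 0
  <chi_rho, chi_5> = (1/20)[1*(10)*conj(2) + 1*(2)*conj(-2) + 2*(9/2 - sqrt(5)/2)*conj(1/2 + sqrt(5)/2) + 2*(sqrt(5)/2 + 5/2)*conj(-1/2 + sqrt(5)/2) + 2*(sqrt(5)/2 + 9/2)*conj(1/2 - sqrt(5)/2) + 2*(5/2 - sqrt(5)/2)*conj(-sqrt(5)/2 - 1/2) + 5*(0)*conj(0) + 5*(0)*conj(0)]
      = (1/20)[(20) + (-4) + (2 + 4*sqrt(5)) + (2*sqrt(5)) + (2 - 4*sqrt(5)) + (-2*sqrt(5)) + (0) + (0)] = 20/20 = 1
  <chi_rho, chi_6> = (1/20)[1*(10)*conj(2) + 1*(2)*conj(2) + 2*(9/2 - sqrt(5)/2)*conj(-1/2 + sqrt(5)/2) + 2*(sqrt(5)/2 + 5/2)*conj(-sqrt(5)/2 - 1/2) + 2*(sqrt(5)/2 + 9/2)*conj(-sqrt(5)/2 - 1/2) + 2*(5/2 - sqrt(5)/2)*conj(-1/2 + sqrt(5)/2) + 5*(0)*conj(0) + 5*(0)*conj(0)]
      = (1/20)[(20) + (4) + (-7 + 5*sqrt(5)) + (-3*sqrt(5) - 5) + (-5*sqrt(5) - 7) + (-5 + 3*sqrt(5)) + (0) + (0)] = 0/20 = 0
  <chi_rho, chi_7> = (1/20)[1*(10)*conj(2) + 1*(2)*conj(-2) + 2*(9/2 - sqrt(5)/2)*conj(1/2 - sqrt(5)/2) + 2*(sqrt(5)/2 + 5/2)*conj(-sqrt(5)/2 - 1/2) + 2*(sqrt(5)/2 + 9/2)*conj(1/2 + sqrt(5)/2) + 2*(5/2 - sqrt(5)/2)*conj(-1/2 + sqrt(5)/2) + 5*(0)*conj(0) + 5*(0)*conj(0)]
      = (1/20)[(20) + (-4) + (7 - 5*sqrt(5)) + (-3*sqrt(5) - 5) + (7 + 5*sqrt(5)) + (-5 + 3*sqrt(5)) + (0) + (0)] = 20/20 = 1
  <chi_rho, chi_8> = (1/20)[1*(10)*conj(2) + 1*(2)*conj(2) + 2*(9/2 - sqrt(5)/2)*conj(-sqrt(5)/2 - 1/2) + 2*(sqrt(5)/2 + 5/2)*conj(-1/2 + sqrt(5)/2) + 2*(sqrt(5)/2 + 9/2)*conj(-1/2 + sqrt(5)/2) + 2*(5/2 - sqrt(5)/2)*conj(-sqrt(5)/2 - 1/2) + 5*(0)*conj(0) + 5*(0)*conj(0)]
      = (1/20)[(20) + (4) + (-4*sqrt(5) - 2) + (2*sqrt(5)) + (-2 + 4*sqrt(5)) + (-2*sqrt(5)) + (0) + (0)] = 20/20 = 1
Dimension check: dim(rho) = sum (mult * dim) = 2*1 + 2*1 + 0*1 + 0*1 + 1*2 + 0*2 + 1*2 + 1*2 = 10 = chi_rho(e) = 10.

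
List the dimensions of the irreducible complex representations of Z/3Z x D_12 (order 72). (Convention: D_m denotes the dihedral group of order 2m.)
Dimensions: 1, 1, 1, 1, 1, 1, 1, 1, 1, 1, 1, 1, 2, 2, 2, 2, 2, 2, 2, 2, 2, 2, 2, 2, 2, 2, 2

Details: There are 27 irreducibles (= number of conjugacy classes). Their dimensions d_i satisfy sum d_i^2 = |G| = 72: 1 + 1 + 1 + 1 + 1 + 1 + 1 + 1 + 1 + 1 + 1 + 1 + 4 + 4 + 4 + 4 + 4 + 4 + 4 + 4 + 4 + 4 + 4 + 4 + 4 + 4 + 4 = 72. (For the product with Z/3Z: each of the 3 1-dim characters of Z/3Z tensors with each irrep of D_12, giving 3 copies of each D_12-dimension.)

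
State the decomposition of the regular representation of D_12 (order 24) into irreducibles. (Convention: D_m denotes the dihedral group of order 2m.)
Each irreducible V_i of dimension d_i appears with multiplicity d_i, i.e. rho_reg = (direct sum over all irreducibles V_i) d_i V_i. The irreducible dimensions for D_12 are 1, 1, 1, 1, 2, 2, 2, 2, 2: 4 irreducibles of dimension 1, each with multiplicity 1; 5 irreducibles of dimension 2, each with multiplicity 2. Total dimension 4*1*1 + 5*2*2 = 24 = |G|.

Explanation: General theorem: in the regular representation of a finite group G, each irreducible appears with multiplicity equal to its dimension. Check: dim(rho_reg) = sum d_i^2 = 1 + 1 + 1 + 1 + 4 + 4 + 4 + 4 + 4 = 24 = |G|.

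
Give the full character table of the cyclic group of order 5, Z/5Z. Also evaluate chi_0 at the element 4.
Character table of Z/5Z (irreps indexed chi_0,...,chi_4 with chi_k(m) = zeta_5^(k*m), zeta_5 = exp(2*pi*i/5)):
  irrep \ class  {0} (size 1)  {1} (size 1)    {2} (size 1)    {3} (size 1)    {4} (size 1)  
  chi_0          1             1               1               1               1             
  chi_1          1             exp(2*I*pi/5)   exp(4*I*pi/5)   exp(-4*I*pi/5)  exp(-2*I*pi/5)
  chi_2          1             exp(4*I*pi/5)   exp(-2*I*pi/5)  exp(2*I*pi/5)   exp(-4*I*pi/5)
  chi_3          1             exp(-4*I*pi/5)  exp(2*I*pi/5)   exp(-2*I*pi/5)  exp(4*I*pi/5) 
  chi_4          1             exp(-2*I*pi/5)  exp(-4*I*pi/5)  exp(4*I*pi/5)   exp(2*I*pi/5) 

Spot check: chi_0(4) = zeta_5^(0*4) = zeta_5^0 = 1.

Reasoning: Z/5Z is abelian, so all 5 irreducible complex representations are 1-dimensional. They are given by chi_k(m) = zeta_5^(k*m) for k = 0,...,4. Row orthogonality: sum_m chi_k(m) conj(chi_l(m)) = 5 * [k = l].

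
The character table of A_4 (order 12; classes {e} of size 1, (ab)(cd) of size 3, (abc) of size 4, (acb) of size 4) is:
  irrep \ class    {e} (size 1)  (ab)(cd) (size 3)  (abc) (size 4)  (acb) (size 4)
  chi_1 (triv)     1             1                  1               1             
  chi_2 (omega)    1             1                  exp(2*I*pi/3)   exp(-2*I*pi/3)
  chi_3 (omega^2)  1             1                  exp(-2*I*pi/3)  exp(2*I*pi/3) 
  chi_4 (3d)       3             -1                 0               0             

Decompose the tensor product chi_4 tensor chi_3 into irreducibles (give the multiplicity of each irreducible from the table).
chi_4 tensor chi_3 = chi_4 (all other irreducibles have multiplicity 0).

Reasoning: The character of a tensor product is the pointwise product (chi_4 * chi_3)(C) = chi_4(C) * chi_3(C):
  {e}: (3)*(1), (ab)(cd): (-1)*(1), (abc): (0)*(exp(-2*I*pi/3)), (acb): (0)*(exp(2*I*pi/3))
so (chi_4 * chi_3) takes values
  {e} -> 3, (ab)(cd) -> -1, (abc) -> 0, (acb) -> 0.
Now take the inner product of this character with each irreducible chi from the table, <chi_4*chi_3, chi> = (1/12) sum_C |C| (chi_4*chi_3)(C) conj(chi(C)):
  <chi_4*chi_3, chi_1> = (1/12)[1*(3)*conj(1) + 3*(-1)*conj(1) + 4*(0)*conj(1) + 4*(0)*conj(1)]
      = (1/12)[(3) + (-3) + (0) + (0)] = 0/12 = 0
  <chi_4*chi_3, chi_2> = (1/12)[1*(3)*conj(1) + 3*(-1)*conj(1) + 4*(0)*conj(exp(2*I*pi/3)) + 4*(0)*conj(exp(-2*I*pi/3))]
      = (1/12)[(3) + (-3) + (0) + (0)] = 0/12 = 0
  <chi_4*chi_3, chi_3> = (1/12)[1*(3)*conj(1) + 3*(-1)*conj(1) + 4*(0)*conj(exp(-2*I*pi/3)) + 4*(0)*conj(exp(2*I*pi/3))]
      = (1/12)[(3) + (-3) + (0) + (0)] = 0/12 = 0
  <chi_4*chi_3, chi_4> = (1/12)[1*(3)*conj(3) + 3*(-1)*conj(-1) + 4*(0)*conj(0) + 4*(0)*conj(0)]
      = (1/12)[(9) + (3) + (0) + (0)] = 12/12 = 1
(Exp terms are combined using exp(i*s)*conj(exp(i*t)) = exp(i*(s-t)), and sums of them are collapsed using the identity that for every m > 1 the m distinct m-th roots of unity sum to 0, e.g. 1 + exp(2*I*pi/3) + exp(-2*I*pi/3) = 0.)
Hence the multiplicities are chi_4: 1. Dimension check: dim(chi_4)*dim(chi_3) = 3*1 = 3 and sum (mult * dim) = 1*3 = 3.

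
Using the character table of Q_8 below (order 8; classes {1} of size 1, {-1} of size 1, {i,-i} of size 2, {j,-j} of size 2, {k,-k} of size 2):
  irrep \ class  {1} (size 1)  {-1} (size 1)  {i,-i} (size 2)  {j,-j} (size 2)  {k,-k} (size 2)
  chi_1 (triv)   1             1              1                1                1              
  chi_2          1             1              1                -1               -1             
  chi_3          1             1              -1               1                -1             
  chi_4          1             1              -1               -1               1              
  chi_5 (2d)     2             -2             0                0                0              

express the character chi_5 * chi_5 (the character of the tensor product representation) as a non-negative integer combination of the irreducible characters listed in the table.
chi_5 tensor chi_5 = chi_1 + chi_2 + chi_3 + chi_4 (all other irreducibles have multiplicity 0).

Working: The character of a tensor product is the pointwise product (chi_5 * chi_5)(C) = chi_5(C) * chi_5(C):
  {1}: (2)*(2), {-1}: (-2)*(-2), {i,-i}: (0)*(0), {j,-j}: (0)*(0), {k,-k}: (0)*(0)
so (chi_5 * chi_5) takes values
  {1} -> 4, {-1} -> 4, {i,-i} -> 0, {j,-j} -> 0, {k,-k} -> 0.
Now take the inner product of this character with each irreducible chi from the table, <chi_5*chi_5, chi> = (1/8) sum_C |C| (chi_5*chi_5)(C) conj(chi(C)):
  <chi_5*chi_5, chi_1> = (1/8)[1*(4)*conj(1) + 1*(4)*conj(1) + 2*(0)*conj(1) + 2*(0)*conj(1) + 2*(0)*conj(1)]
      = (1/8)[(4) + (4) + (0) + (0) + (0)] = 8/8 = 1
  <chi_5*chi_5, chi_2> = (1/8)[1*(4)*conj(1) + 1*(4)*conj(1) + 2*(0)*conj(1) + 2*(0)*conj(-1) + 2*(0)*conj(-1)]
      = (1/8)[(4) + (4) + (0) + (0) + (0)] = 8/8 = 1
  <chi_5*chi_5, chi_3> = (1/8)[1*(4)*conj(1) + 1*(4)*conj(1) + 2*(0)*conj(-1) + 2*(0)*conj(1) + 2*(0)*conj(-1)]
      = (1/8)[(4) + (4) + (0) + (0) + (0)] = 8/8 = 1
  <chi_5*chi_5, chi_4> = (1/8)[1*(4)*conj(1) + 1*(4)*conj(1) + 2*(0)*conj(-1) + 2*(0)*conj(-1) + 2*(0)*conj(1)]
      = (1/8)[(4) + (4) + (0) + (0) + (0)] = 8/8 = 1
  <chi_5*chi_5, chi_5> = (1/8)[1*(4)*conj(2) + 1*(4)*conj(-2) + 2*(0)*conj(0) + 2*(0)*conj(0) + 2*(0)*conj(0)]
      = (1/8)[(8) + (-8) + (0) + (0) + (0)] = 0/8 = 0
Hence the multiplicities are chi_1: 1, chi_2: 1, chi_3: 1, chi_4: 1. Dimension check: dim(chi_5)*dim(chi_5) = 2*2 = 4 and sum (mult * dim) = 1*1 + 1*1 + 1*1 + 1*1 = 4.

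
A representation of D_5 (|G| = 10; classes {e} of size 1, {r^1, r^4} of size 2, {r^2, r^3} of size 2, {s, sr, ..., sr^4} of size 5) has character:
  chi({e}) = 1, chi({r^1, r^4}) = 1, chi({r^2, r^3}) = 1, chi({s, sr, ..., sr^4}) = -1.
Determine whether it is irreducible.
Irreducible: <chi, chi> = 1.

Details: <chi, chi> = (1/|G|) sum_C |C| * |chi(C)|^2 = (1/10)[1*|1|^2 + 2*|1|^2 + 2*|1|^2 + 5*|-1|^2]
  = (1/10)[(1) + (2) + (2) + (5)] = 10/10 = 1.
A character is irreducible iff <chi, chi> = 1, so this representation is irreducible.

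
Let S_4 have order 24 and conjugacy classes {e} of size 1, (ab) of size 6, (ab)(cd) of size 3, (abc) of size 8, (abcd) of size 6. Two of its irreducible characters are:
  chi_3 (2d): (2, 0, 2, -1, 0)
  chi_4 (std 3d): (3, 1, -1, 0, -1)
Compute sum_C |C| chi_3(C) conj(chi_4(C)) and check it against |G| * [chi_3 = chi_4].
Sum = 0; so <chi_3, chi_4> = 0 (distinct irreducibles are orthogonal).

Details: Compute term by term over conjugacy classes (|C| * chi_3(C) * conj(chi_4(C))):
  1*(2)*conj(3) + 6*(0)*conj(1) + 3*(2)*conj(-1) + 8*(-1)*conj(0) + 6*(0)*conj(-1)
  = (6) + (0) + (-6) + (0) + (0)
  = 0.
Dividing by |G| = 24 gives 0/24 = 0, matching the row-orthogonality relation <chi_3, chi_4> = [chi_3 = chi_4].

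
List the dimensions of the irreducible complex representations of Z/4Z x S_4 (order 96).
Dimensions: 1, 1, 1, 1, 1, 1, 1, 1, 2, 2, 2, 2, 3, 3, 3, 3, 3, 3, 3, 3

Details: There are 20 irreducibles (= number of conjugacy classes). Their dimensions d_i satisfy sum d_i^2 = |G| = 96: 1 + 1 + 1 + 1 + 1 + 1 + 1 + 1 + 4 + 4 + 4 + 4 + 9 + 9 + 9 + 9 + 9 + 9 + 9 + 9 = 96. (For the product with Z/4Z: each of the 4 1-dim characters of Z/4Z tensors with each irrep of S_4, giving 4 copies of each S_4-dimension.)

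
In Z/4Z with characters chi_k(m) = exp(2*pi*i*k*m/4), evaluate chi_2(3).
chi_2(3) = zeta_4^6 = -1

Explanation: chi_2(3) = zeta_4^(2*3) = zeta_4^6. Since zeta_4^4 = 1, this equals zeta_4^2 = exp(2*pi*i*2/4) = -1.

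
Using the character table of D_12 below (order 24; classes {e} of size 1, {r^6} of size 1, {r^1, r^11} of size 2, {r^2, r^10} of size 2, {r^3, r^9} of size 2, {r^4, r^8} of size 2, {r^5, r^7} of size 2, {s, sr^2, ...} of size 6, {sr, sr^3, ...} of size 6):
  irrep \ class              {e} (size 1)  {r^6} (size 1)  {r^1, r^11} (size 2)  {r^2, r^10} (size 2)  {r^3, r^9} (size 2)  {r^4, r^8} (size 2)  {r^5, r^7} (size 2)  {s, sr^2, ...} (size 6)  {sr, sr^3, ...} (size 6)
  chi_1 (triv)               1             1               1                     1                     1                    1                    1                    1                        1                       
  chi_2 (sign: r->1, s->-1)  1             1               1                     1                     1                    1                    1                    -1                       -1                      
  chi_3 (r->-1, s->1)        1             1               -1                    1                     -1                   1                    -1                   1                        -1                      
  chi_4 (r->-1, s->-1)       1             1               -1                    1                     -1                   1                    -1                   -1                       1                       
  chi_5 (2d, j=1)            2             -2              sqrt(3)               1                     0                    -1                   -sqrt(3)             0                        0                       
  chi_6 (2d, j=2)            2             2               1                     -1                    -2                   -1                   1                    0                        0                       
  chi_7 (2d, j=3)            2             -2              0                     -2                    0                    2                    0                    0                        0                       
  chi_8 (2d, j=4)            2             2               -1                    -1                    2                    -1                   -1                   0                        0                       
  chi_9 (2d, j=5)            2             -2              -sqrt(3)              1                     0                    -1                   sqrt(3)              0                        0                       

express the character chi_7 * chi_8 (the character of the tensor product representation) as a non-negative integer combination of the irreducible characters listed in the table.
chi_7 tensor chi_8 = chi_5 + chi_9 (all other irreducibles have multiplicity 0).

Working: The character of a tensor product is the pointwise product (chi_7 * chi_8)(C) = chi_7(C) * chi_8(C):
  {e}: (2)*(2), {r^6}: (-2)*(2), {r^1, r^11}: (0)*(-1), {r^2, r^10}: (-2)*(-1), {r^3, r^9}: (0)*(2), {r^4, r^8}: (2)*(-1), {r^5, r^7}: (0)*(-1), {s, sr^2, ...}: (0)*(0), {sr, sr^3, ...}: (0)*(0)
so (chi_7 * chi_8) takes values
  {e} -> 4, {r^6} -> -4, {r^1, r^11} -> 0, {r^2, r^10} -> 2, {r^3, r^9} -> 0, {r^4, r^8} -> -2, {r^5, r^7} -> 0, {s, sr^2, ...} -> 0, {sr, sr^3, ...} -> 0.
Now take the inner product of this character with each irreducible chi from the table, <chi_7*chi_8, chi> = (1/24) sum_C |C| (chi_7*chi_8)(C) conj(chi(C)):
  <chi_7*chi_8, chi_1> = (1/24)[1*(4)*conj(1) + 1*(-4)*conj(1) + 2*(0)*conj(1) + 2*(2)*conj(1) + 2*(0)*conj(1) + 2*(-2)*conj(1) + 2*(0)*conj(1) + 6*(0)*conj(1) + 6*(0)*conj(1)]
      = (1/24)[(4) + (-4) + (0) + (4) + (0) + (-4) + (0) + (0) + (0)] = 0/24 = 0
  <chi_7*chi_8, chi_2> = (1/24)[1*(4)*conj(1) + 1*(-4)*conj(1) + 2*(0)*conj(1) + 2*(2)*conj(1) + 2*(0)*conj(1) + 2*(-2)*conj(1) + 2*(0)*conj(1) + 6*(0)*conj(-1) + 6*(0)*conj(-1)]
      = (1/24)[(4) + (-4) + (0) + (4) + (0) + (-4) + (0) + (0) + (0)] = 0/24 = 0
  <chi_7*chi_8, chi_3> = (1/24)[1*(4)*conj(1) + 1*(-4)*conj(1) + 2*(0)*conj(-1) + 2*(2)*conj(1) + 2*(0)*conj(-1) + 2*(-2)*conj(1) + 2*(0)*conj(-1) + 6*(0)*conj(1) + 6*(0)*conj(-1)]
      = (1/24)[(4) + (-4) + (0) + (4) + (0) + (-4) + (0) + (0) + (0)] = 0/24 = 0
  <chi_7*chi_8, chi_4> = (1/24)[1*(4)*conj(1) + 1*(-4)*conj(1) + 2*(0)*conj(-1) + 2*(2)*conj(1) + 2*(0)*conj(-1) + 2*(-2)*conj(1) + 2*(0)*conj(-1) + 6*(0)*conj(-1) + 6*(0)*conj(1)]
      = (1/24)[(4) + (-4) + (0) + (4) + (0) + (-4) + (0) + (0) + (0)] = 0/24 = 0
  <chi_7*chi_8, chi_5> = (1/24)[1*(4)*conj(2) + 1*(-4)*conj(-2) + 2*(0)*conj(sqrt(3)) + 2*(2)*conj(1) + 2*(0)*conj(0) + 2*(-2)*conj(-1) + 2*(0)*conj(-sqrt(3)) + 6*(0)*conj(0) + 6*(0)*conj(0)]
      = (1/24)[(8) + (8) + (0) + (4) + (0) + (4) + (0) + (0) + (0)] = 24/24 = 1
  <chi_7*chi_8, chi_6> = (1/24)[1*(4)*conj(2) + 1*(-4)*conj(2) + 2*(0)*conj(1) + 2*(2)*conj(-1) + 2*(0)*conj(-2) + 2*(-2)*conj(-1) + 2*(0)*conj(1) + 6*(0)*conj(0) + 6*(0)*conj(0)]
      = (1/24)[(8) + (-8) + (0) + (-4) + (0) + (4) + (0) + (0) + (0)] = 0/24 = 0
  <chi_7*chi_8, chi_7> = (1/24)[1*(4)*conj(2) + 1*(-4)*conj(-2) + 2*(0)*conj(0) + 2*(2)*conj(-2) + 2*(0)*conj(0) + 2*(-2)*conj(2) + 2*(0)*conj(0) + 6*(0)*conj(0) + 6*(0)*conj(0)]
      = (1/24)[(8) + (8) + (0) + (-8) + (0) + (-8) + (0) + (0) + (0)] = 0/24 = 0
  <chi_7*chi_8, chi_8> = (1/24)[1*(4)*conj(2) + 1*(-4)*conj(2) + 2*(0)*conj(-1) + 2*(2)*conj(-1) + 2*(0)*conj(2) + 2*(-2)*conj(-1) + 2*(0)*conj(-1) + 6*(0)*conj(0) + 6*(0)*conj(0)]
      = (1/24)[(8) + (-8) + (0) + (-4) + (0) + (4) + (0) + (0) + (0)] = 0/24 = 0
  <chi_7*chi_8, chi_9> = (1/24)[1*(4)*conj(2) + 1*(-4)*conj(-2) + 2*(0)*conj(-sqrt(3)) + 2*(2)*conj(1) + 2*(0)*conj(0) + 2*(-2)*conj(-1) + 2*(0)*conj(sqrt(3)) + 6*(0)*conj(0) + 6*(0)*conj(0)]
      = (1/24)[(8) + (8) + (0) + (4) + (0) + (4) + (0) + (0) + (0)] = 24/24 = 1
Hence the multiplicities are chi_5: 1, chi_9: 1. Dimension check: dim(chi_7)*dim(chi_8) = 2*2 = 4 and sum (mult * dim) = 1*2 + 1*2 = 4.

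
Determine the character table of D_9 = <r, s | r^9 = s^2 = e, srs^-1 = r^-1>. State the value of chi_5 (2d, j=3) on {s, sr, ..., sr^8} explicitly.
Conjugacy classes: {e} of size 1, {r^1, r^8} of size 2, {r^2, r^7} of size 2, {r^3, r^6} of size 2, {r^4, r^5} of size 2, {s, sr, ..., sr^8} of size 9.
Character table:
  irrep \ class              {e} (size 1)  {r^1, r^8} (size 2)  {r^2, r^7} (size 2)  {r^3, r^6} (size 2)  {r^4, r^5} (size 2)  {s, sr, ..., sr^8} (size 9)
  chi_1 (triv)               1             1                    1                    1                    1                    1                          
  chi_2 (sign: r->1, s->-1)  1             1                    1                    1                    1                    -1                         
  chi_3 (2d, j=1)            2             2*cos(2*pi/9)        2*cos(4*pi/9)        -1                   -2*cos(pi/9)         0                          
  chi_4 (2d, j=2)            2             2*cos(4*pi/9)        -2*cos(pi/9)         -1                   2*cos(2*pi/9)        0                          
  chi_5 (2d, j=3)            2             -1                   -1                   2                    -1                   0                          
  chi_6 (2d, j=4)            2             -2*cos(pi/9)         2*cos(2*pi/9)        -1                   2*cos(4*pi/9)        0                          

Spot check: chi_5 (2d, j=3) on {s, sr, ..., sr^8} = 0.

Reasoning: D_9 has order 2*9 = 18 with 6 conjugacy classes, hence 6 irreducibles. Sum of squared dims 1 + 1 + 4 + 4 + 4 + 4 = 18 = |G|. Linear characters come from the abelianisation; the 2-dimensional irreps have character r^k -> 2*cos(2*pi*j*k/9), reflections -> 0.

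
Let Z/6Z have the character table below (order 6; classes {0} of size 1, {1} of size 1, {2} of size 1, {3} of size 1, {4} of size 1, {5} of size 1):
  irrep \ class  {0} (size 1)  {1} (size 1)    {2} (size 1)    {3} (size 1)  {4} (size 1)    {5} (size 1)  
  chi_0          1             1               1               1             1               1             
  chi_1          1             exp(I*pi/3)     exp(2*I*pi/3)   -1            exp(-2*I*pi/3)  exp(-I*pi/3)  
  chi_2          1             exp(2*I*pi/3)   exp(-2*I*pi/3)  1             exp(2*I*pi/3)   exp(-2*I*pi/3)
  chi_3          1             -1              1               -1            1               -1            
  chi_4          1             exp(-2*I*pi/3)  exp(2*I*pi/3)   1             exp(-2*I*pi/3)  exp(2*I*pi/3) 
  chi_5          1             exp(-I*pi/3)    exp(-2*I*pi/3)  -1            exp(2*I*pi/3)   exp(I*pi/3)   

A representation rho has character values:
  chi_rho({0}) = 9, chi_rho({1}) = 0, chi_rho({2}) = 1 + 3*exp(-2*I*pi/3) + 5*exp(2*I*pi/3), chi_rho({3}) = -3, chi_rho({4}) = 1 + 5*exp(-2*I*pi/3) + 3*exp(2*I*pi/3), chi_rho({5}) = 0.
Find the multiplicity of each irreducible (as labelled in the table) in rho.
Multiplicities: chi_0: 0, chi_1: 3, chi_2: 1, chi_3: 1, chi_4: 2, chi_5: 2.

Explanation: Use <chi_rho, chi> = (1/|G|) sum_C |C| * chi_rho(C) * conj(chi(C)) with |G| = 6 for each irreducible chi in the table:
  <chi_rho, chi_0> = (1/6)[1*(9)*conj(1) + 1*(0)*conj(1) + 1*(1 + 3*exp(-2*I*pi/3) + 5*exp(2*I*pi/3))*conj(1) + 1*(-3)*conj(1) + 1*(1 + 5*exp(-2*I*pi/3) + 3*exp(2*I*pi/3))*conj(1) + 1*(0)*conj(1)]
      = (1/6)[(9) + (0) + (1 + 3*exp(-2*I*pi/3) + 5*exp(2*I*pi/3)) + (-3) + (1 + 5*exp(-2*I*pi/3) + 3*exp(2*I*pi/3)) + (0)] = 0/6 = 0
  <chi_rho, chi_1> = (1/6)[1*(9)*conj(1) + 1*(0)*conj(exp(I*pi/3)) + 1*(1 + 3*exp(-2*I*pi/3) + 5*exp(2*I*pi/3))*conj(exp(2*I*pi/3)) + 1*(-3)*conj(-1) + 1*(1 + 5*exp(-2*I*pi/3) + 3*exp(2*I*pi/3))*conj(exp(-2*I*pi/3)) + 1*(0)*conj(exp(-I*pi/3))]
      = (1/6)[(9) + (0) + (5 + exp(-2*I*pi/3) + 3*exp(2*I*pi/3)) + (3) + (5 + 3*exp(-2*I*pi/3) + exp(2*I*pi/3)) + (0)] = 18/6 = 3
  <chi_rho, chi_2> = (1/6)[1*(9)*conj(1) + 1*(0)*conj(exp(2*I*pi/3)) + 1*(1 + 3*exp(-2*I*pi/3) + 5*exp(2*I*pi/3))*conj(exp(-2*I*pi/3)) + 1*(-3)*conj(1) + 1*(1 + 5*exp(-2*I*pi/3) + 3*exp(2*I*pi/3))*conj(exp(2*I*pi/3)) + 1*(0)*conj(exp(-2*I*pi/3))]
      = (1/6)[(9) + (0) + (3 + 5*exp(-2*I*pi/3) + exp(2*I*pi/3)) + (-3) + (3 + exp(-2*I*pi/3) + 5*exp(2*I*pi/3)) + (0)] = 6/6 = 1
  <chi_rho, chi_3> = (1/6)[1*(9)*conj(1) + 1*(0)*conj(-1) + 1*(1 + 3*exp(-2*I*pi/3) + 5*exp(2*I*pi/3))*conj(1) + 1*(-3)*conj(-1) + 1*(1 + 5*exp(-2*I*pi/3) + 3*exp(2*I*pi/3))*conj(1) + 1*(0)*conj(-1)]
      = (1/6)[(9) + (0) + (1 + 3*exp(-2*I*pi/3) + 5*exp(2*I*pi/3)) + (3) + (1 + 5*exp(-2*I*pi/3) + 3*exp(2*I*pi/3)) + (0)] = 6/6 = 1
  <chi_rho, chi_4> = (1/6)[1*(9)*conj(1) + 1*(0)*conj(exp(-2*I*pi/3)) + 1*(1 + 3*exp(-2*I*pi/3) + 5*exp(2*I*pi/3))*conj(exp(2*I*pi/3)) + 1*(-3)*conj(1) + 1*(1 + 5*exp(-2*I*pi/3) + 3*exp(2*I*pi/3))*conj(exp(-2*I*pi/3)) + 1*(0)*conj(exp(2*I*pi/3))]
      = (1/6)[(9) + (0) + (5 + exp(-2*I*pi/3) + 3*exp(2*I*pi/3)) + (-3) + (5 + 3*exp(-2*I*pi/3) + exp(2*I*pi/3)) + (0)] = 12/6 = 2
  <chi_rho, chi_5> = (1/6)[1*(9)*conj(1) + 1*(0)*conj(exp(-I*pi/3)) + 1*(1 + 3*exp(-2*I*pi/3) + 5*exp(2*I*pi/3))*conj(exp(-2*I*pi/3)) + 1*(-3)*conj(-1) + 1*(1 + 5*exp(-2*I*pi/3) + 3*exp(2*I*pi/3))*conj(exp(2*I*pi/3)) + 1*(0)*conj(exp(I*pi/3))]
      = (1/6)[(9) + (0) + (3 + 5*exp(-2*I*pi/3) + exp(2*I*pi/3)) + (3) + (3 + exp(-2*I*pi/3) + 5*exp(2*I*pi/3)) + (0)] = 12/6 = 2
(Exp terms are combined using exp(i*s)*conj(exp(i*t)) = exp(i*(s-t)), and sums of them are collapsed using the identity that for every m > 1 the m distinct m-th roots of unity sum to 0, e.g. 1 + exp(2*I*pi/3) + exp(-2*I*pi/3) = 0.)
Dimension check: dim(rho) = sum (mult * dim) = 0*1 + 3*1 + 1*1 + 1*1 + 2*1 + 2*1 = 9 = chi_rho(e) = 9.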